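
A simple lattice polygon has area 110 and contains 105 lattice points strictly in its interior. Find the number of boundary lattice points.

12

Pick's theorem gives A = I + B/2 − 1, so B = 2(A − I + 1) = 2(110 − 105 + 1) = 12.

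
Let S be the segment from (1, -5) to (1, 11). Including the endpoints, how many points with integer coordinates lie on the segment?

The number of lattice points on a segment between lattice points is gcd(|Δx|,|Δy|) + 1 = gcd(0,16) + 1 = 16 + 1 = 17.

17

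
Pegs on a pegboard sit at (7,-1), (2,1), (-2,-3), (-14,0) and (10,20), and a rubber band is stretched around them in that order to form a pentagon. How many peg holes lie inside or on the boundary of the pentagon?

Using the shoelace formula, 2A = |(7·1 − 2·(-1)) + (2·(-3) − (-2)·1) + ((-2)·0 − (-14)·(-3)) + ((-14)·20 − 10·0) + (10·(-1) − 7·20)| = 467, so the area is 467/2.
Summing gcd(|Δx|,|Δy|) over the edges gives the boundary count: gcd(5,2) + gcd(4,4) + gcd(12,3) + gcd(24,20) + gcd(3,21) = 1+4+3+4+3 = 15.
Pick's theorem gives I = A − B/2 + 1 = 467/2 − 15/2 + 1 = 227, so the closed region contains I + B = 227 + 15 = 242 lattice points.

242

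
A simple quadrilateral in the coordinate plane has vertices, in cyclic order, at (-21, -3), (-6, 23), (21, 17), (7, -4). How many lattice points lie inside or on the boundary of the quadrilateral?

Using the shoelace formula, 2A = |[(-21)·23 − (-6)·(-3)] + [(-6)·17 − 21·23] + [21·(-4) − 7·17] + [7·(-3) − (-21)·(-4)]| = 1394, so the area is 697.
Summing gcd(|Δx|,|Δy|) over the edges gives the boundary count: gcd(15,26) + gcd(27,6) + gcd(14,21) + gcd(28,1) = 1+3+7+1 = 12.
Pick's theorem gives I = A − B/2 + 1 = 697 − 12/2 + 1 = 692, so the closed region contains I + B = 692 + 12 = 704 lattice points.

704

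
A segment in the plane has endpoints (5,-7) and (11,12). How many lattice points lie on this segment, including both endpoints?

The number of lattice points on a segment between lattice points is gcd(|Δx|,|Δy|) + 1 = gcd(6,19) + 1 = 1 + 1 = 2.

2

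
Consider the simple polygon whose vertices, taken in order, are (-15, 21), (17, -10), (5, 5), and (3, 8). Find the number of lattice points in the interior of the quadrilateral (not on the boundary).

66

By the shoelace formula, twice the signed area is |((-15)·(-10) − 17·21) + (17·5 − 5·(-10)) + (5·8 − 3·5) + (3·21 − (-15)·8)| = 136, so the area is 68.
Along each edge there are gcd(|Δx|,|Δy|)+1 lattice points, so counting each shared vertex once the boundary has gcd(32,31) + gcd(12,15) + gcd(2,3) + gcd(18,13) = 1+3+1+1 = 6.
Pick's theorem gives I = A − B/2 + 1 = 68 − 6/2 + 1 = 66.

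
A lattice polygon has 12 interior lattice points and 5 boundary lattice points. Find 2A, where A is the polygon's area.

By Pick's theorem, A = I + B/2 − 1 = 12 + 5/2 − 1 = 27/2.
Hence 2A = 27.

27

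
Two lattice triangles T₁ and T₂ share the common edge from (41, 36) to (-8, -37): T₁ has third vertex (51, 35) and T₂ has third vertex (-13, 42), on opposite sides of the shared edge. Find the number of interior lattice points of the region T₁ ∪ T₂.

2504

The union is the simple quadrilateral with vertices (41, 36), (51, 35), (-8, -37), (-13, 42) in order.
The shoelace formula gives twice the area as |(41·35 − 51·36) + (51·(-37) − (-8)·35) + ((-8)·42 − (-13)·(-37)) + ((-13)·36 − 41·42)| = 5015, so the area is 5015/2.
Along each edge there are gcd(|Δx|,|Δy|)+1 lattice points, so counting each shared vertex once the boundary has gcd(10,1) + gcd(59,72) + gcd(5,79) + gcd(54,6) = 1+1+1+6 = 9.
By Pick's theorem I = A − B/2 + 1 = 5015/2 − 9/2 + 1 = 2504.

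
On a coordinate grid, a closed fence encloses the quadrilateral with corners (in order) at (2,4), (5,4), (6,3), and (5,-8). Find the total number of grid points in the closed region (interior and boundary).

29

Using the shoelace formula, 2A = |[2·4 − 5·4] + [5·3 − 6·4] + [6·(-8) − 5·3] + [5·4 − 2·(-8)]| = 48, so the area is 24.
The number of boundary lattice points is Σ gcd(|Δx|,|Δy|) = gcd(3,0) + gcd(1,1) + gcd(1,11) + gcd(3,12) = 3+1+1+3 = 8.
Pick's theorem gives I = A − B/2 + 1 = 24 − 8/2 + 1 = 21, so the closed region contains I + B = 21 + 8 = 29 lattice points.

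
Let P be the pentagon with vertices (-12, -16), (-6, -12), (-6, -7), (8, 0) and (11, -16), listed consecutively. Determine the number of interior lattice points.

193

The shoelace formula gives twice the area as |[(-12)·(-12) − (-6)·(-16)] + [(-6)·(-7) − (-6)·(-12)] + [(-6)·0 − 8·(-7)] + [8·(-16) − 11·0] + [11·(-16) − (-12)·(-16)]| = 422, so the area is 211.
The number of boundary lattice points is Σ gcd(|Δx|,|Δy|) = gcd(6,4) + gcd(0,5) + gcd(14,7) + gcd(3,16) + gcd(23,0) = 2+5+7+1+23 = 38.
Pick's theorem gives I = A − B/2 + 1 = 211 − 38/2 + 1 = 193.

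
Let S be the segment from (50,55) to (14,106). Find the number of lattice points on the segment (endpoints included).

4

The number of lattice points on a segment between lattice points is gcd(|Δx|,|Δy|) + 1 = gcd(36,51) + 1 = 3 + 1 = 4.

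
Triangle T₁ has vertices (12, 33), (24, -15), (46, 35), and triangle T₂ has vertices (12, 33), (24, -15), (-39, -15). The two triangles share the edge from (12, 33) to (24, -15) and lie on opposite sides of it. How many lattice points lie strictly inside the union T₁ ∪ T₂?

2306

The union is the simple quadrilateral with vertices (12, 33), (46, 35), (24, -15), (-39, -15) in order.
By the shoelace formula, twice the signed area is |(12·35 − 46·33) + (46·(-15) − 24·35) + (24·(-15) − (-39)·(-15)) + ((-39)·33 − 12·(-15))| = 4680, so the area is 2340.
Summing gcd(|Δx|,|Δy|) over the edges gives the boundary count: gcd(34,2) + gcd(22,50) + gcd(63,0) + gcd(51,48) = 2+2+63+3 = 70.
By Pick's theorem I = A − B/2 + 1 = 2340 − 70/2 + 1 = 2306.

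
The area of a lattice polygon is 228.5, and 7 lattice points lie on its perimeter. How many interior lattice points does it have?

From Pick's theorem, I = A − B/2 + 1 = 228.5 − 7/2 + 1 = 226.

226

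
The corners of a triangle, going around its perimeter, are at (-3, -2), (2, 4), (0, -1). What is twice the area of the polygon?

13

By the shoelace formula, twice the signed area is |[(-3)·4 − 2·(-2)] + [2·(-1) − 0·4] + [0·(-2) − (-3)·(-1)]| = 13, so the area is 13/2.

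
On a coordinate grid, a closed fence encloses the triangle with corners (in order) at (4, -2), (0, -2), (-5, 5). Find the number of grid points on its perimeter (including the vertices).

6

Along each edge there are gcd(|Δx|,|Δy|)+1 lattice points, so counting each shared vertex once the boundary has gcd(4,0) + gcd(5,7) + gcd(9,7) = 4+1+1 = 6.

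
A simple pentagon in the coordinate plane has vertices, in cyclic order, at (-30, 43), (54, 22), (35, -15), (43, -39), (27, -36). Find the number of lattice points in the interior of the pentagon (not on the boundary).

2833

By the shoelace formula, twice the signed area is |((-30)·22 − 54·43) + (54·(-15) − 35·22) + (35·(-39) − 43·(-15)) + (43·(-36) − 27·(-39)) + (27·43 − (-30)·(-36))| = 5696, so the area is 2848.
Summing gcd(|Δx|,|Δy|) over the edges gives the boundary count: gcd(84,21) + gcd(19,37) + gcd(8,24) + gcd(16,3) + gcd(57,79) = 21+1+8+1+1 = 32.
Pick's theorem gives I = A − B/2 + 1 = 2848 − 32/2 + 1 = 2833.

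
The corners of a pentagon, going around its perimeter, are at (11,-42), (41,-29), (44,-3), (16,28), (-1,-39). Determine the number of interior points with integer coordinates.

1853

Using the shoelace formula, 2A = |[11·(-29) − 41·(-42)] + [41·(-3) − 44·(-29)] + [44·28 − 16·(-3)] + [16·(-39) − (-1)·28] + [(-1)·(-42) − 11·(-39)]| = 3711, so the area is 3711/2.
The number of boundary lattice points is Σ gcd(|Δx|,|Δy|) = gcd(30,13) + gcd(3,26) + gcd(28,31) + gcd(17,67) + gcd(12,3) = 1+1+1+1+3 = 7.
By Pick's theorem A = I + B/2 − 1, so I = 3711/2 − 7/2 + 1 = 1853.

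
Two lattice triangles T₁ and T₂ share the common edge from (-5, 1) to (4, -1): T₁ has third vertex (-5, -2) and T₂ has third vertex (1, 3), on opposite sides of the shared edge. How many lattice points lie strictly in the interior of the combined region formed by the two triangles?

26

The union is the simple quadrilateral with vertices (-5, 1), (-5, -2), (4, -1), (1, 3) in order.
By the shoelace formula, twice the signed area is |((-5)·(-2) − (-5)·1) + ((-5)·(-1) − 4·(-2)) + (4·3 − 1·(-1)) + (1·1 − (-5)·3)| = 57, so the area is 57/2.
The number of boundary lattice points is Σ gcd(|Δx|,|Δy|) = gcd(0,3) + gcd(9,1) + gcd(3,4) + gcd(6,2) = 3+1+1+2 = 7.
By Pick's theorem I = A − B/2 + 1 = 57/2 − 7/2 + 1 = 26.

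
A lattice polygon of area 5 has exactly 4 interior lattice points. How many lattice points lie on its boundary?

4

Pick's theorem gives A = I + B/2 − 1, so B = 2(A − I + 1) = 2(5 − 4 + 1) = 4.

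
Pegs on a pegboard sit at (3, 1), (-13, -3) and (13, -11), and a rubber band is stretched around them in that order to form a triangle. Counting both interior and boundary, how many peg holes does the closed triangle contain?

By the shoelace formula, twice the signed area is |[3·(-3) − (-13)·1] + [(-13)·(-11) − 13·(-3)] + [13·1 − 3·(-11)]| = 232, so the area is 116.
Along each edge there are gcd(|Δx|,|Δy|)+1 lattice points, so counting each shared vertex once the boundary has gcd(16,4) + gcd(26,8) + gcd(10,12) = 4+2+2 = 8.
Pick's theorem gives I = A − B/2 + 1 = 116 − 8/2 + 1 = 113, so the closed region contains I + B = 113 + 8 = 121 lattice points.

121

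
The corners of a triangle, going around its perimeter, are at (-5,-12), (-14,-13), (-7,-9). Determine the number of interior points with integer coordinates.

14

By the shoelace formula, twice the signed area is |[(-5)·(-13) − (-14)·(-12)] + [(-14)·(-9) − (-7)·(-13)] + [(-7)·(-12) − (-5)·(-9)]| = 29, so the area is 14.5.
Along each edge there are gcd(|Δx|,|Δy|)+1 lattice points, so counting each shared vertex once the boundary has gcd(9,1) + gcd(7,4) + gcd(2,3) = 1+1+1 = 3.
Pick's theorem gives I = A − B/2 + 1 = 14.5 − 3/2 + 1 = 14.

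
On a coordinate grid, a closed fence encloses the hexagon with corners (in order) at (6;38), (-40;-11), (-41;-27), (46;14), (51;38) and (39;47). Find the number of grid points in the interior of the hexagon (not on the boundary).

By the shoelace formula, twice the signed area is |(6·(-11) − (-40)·38) + ((-40)·(-27) − (-41)·(-11)) + ((-41)·14 − 46·(-27)) + (46·38 − 51·14) + (51·47 − 39·38) + (39·38 − 6·47)| = 5900, so the area is 2950.
Summing gcd(|Δx|,|Δy|) over the edges gives the boundary count: gcd(46,49) + gcd(1,16) + gcd(87,41) + gcd(5,24) + gcd(12,9) + gcd(33,9) = 1+1+1+1+3+3 = 10.
Pick's theorem gives I = A − B/2 + 1 = 2950 − 10/2 + 1 = 2946.

2946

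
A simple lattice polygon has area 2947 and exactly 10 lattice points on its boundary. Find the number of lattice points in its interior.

2943

From Pick's theorem, I = A − B/2 + 1 = 2947 − 10/2 + 1 = 2943.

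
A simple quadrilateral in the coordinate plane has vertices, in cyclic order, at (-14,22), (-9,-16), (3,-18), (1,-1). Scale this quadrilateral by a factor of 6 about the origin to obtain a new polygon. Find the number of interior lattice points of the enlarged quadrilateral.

The shoelace formula gives twice the area as |[(-14)·(-16) − (-9)·22] + [(-9)·(-18) − 3·(-16)] + [3·(-1) − 1·(-18)] + [1·22 − (-14)·(-1)]| = 655, so the area is 327.5.
The number of boundary lattice points is Σ gcd(|Δx|,|Δy|) = gcd(5,38) + gcd(12,2) + gcd(2,17) + gcd(15,23) = 1+2+1+1 = 5.
Scaling by 6 multiplies the area by 6² = 36 (so the new area is 11790) and multiplies the boundary lattice-point count by 6, giving 30.
By Pick's theorem, the interior count of the dilated polygon is 11790 − 30/2 + 1 = 11776.

11776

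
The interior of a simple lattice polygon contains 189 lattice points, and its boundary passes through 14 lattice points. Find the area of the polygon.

Pick's theorem states A = I + B/2 − 1, so A = 189 + 14/2 − 1 = 195.

195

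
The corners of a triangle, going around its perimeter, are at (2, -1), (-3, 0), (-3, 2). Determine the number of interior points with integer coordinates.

4

Using the shoelace formula, 2A = |(2·0 − (-3)·(-1)) + ((-3)·2 − (-3)·0) + ((-3)·(-1) − 2·2)| = 10, so the area is 5.
Along each edge there are gcd(|Δx|,|Δy|)+1 lattice points, so counting each shared vertex once the boundary has gcd(5,1) + gcd(0,2) + gcd(5,3) = 1+2+1 = 4.
Pick's theorem gives I = A − B/2 + 1 = 5 − 4/2 + 1 = 4.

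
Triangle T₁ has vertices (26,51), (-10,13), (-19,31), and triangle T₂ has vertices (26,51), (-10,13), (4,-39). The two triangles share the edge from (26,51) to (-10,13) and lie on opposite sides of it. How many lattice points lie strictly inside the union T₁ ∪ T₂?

1689

The union is the simple quadrilateral with vertices (26,51), (-19,31), (-10,13), (4,-39) in order.
By the shoelace formula, twice the signed area is |(26·31 − (-19)·51) + ((-19)·13 − (-10)·31) + ((-10)·(-39) − 4·13) + (4·51 − 26·(-39))| = 3394, so the area is 1697.
Along each edge there are gcd(|Δx|,|Δy|)+1 lattice points, so counting each shared vertex once the boundary has gcd(45,20) + gcd(9,18) + gcd(14,52) + gcd(22,90) = 5+9+2+2 = 18.
By Pick's theorem I = A − B/2 + 1 = 1697 − 18/2 + 1 = 1689.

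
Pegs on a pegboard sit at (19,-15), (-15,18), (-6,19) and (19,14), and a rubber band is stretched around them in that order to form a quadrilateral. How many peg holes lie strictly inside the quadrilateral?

511

The shoelace formula gives twice the area as |(19·18 − (-15)·(-15)) + ((-15)·19 − (-6)·18) + ((-6)·14 − 19·19) + (19·(-15) − 19·14)| = 1056, so the area is 528.
Summing gcd(|Δx|,|Δy|) over the edges gives the boundary count: gcd(34,33) + gcd(9,1) + gcd(25,5) + gcd(0,29) = 1+1+5+29 = 36.
Pick's theorem gives I = A − B/2 + 1 = 528 − 36/2 + 1 = 511.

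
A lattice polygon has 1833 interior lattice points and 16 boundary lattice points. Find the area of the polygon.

Pick's theorem states A = I + B/2 − 1, so A = 1833 + 16/2 − 1 = 1840.

1840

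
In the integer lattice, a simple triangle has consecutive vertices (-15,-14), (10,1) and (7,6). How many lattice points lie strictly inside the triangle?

82

The shoelace formula gives twice the area as |((-15)·1 − 10·(-14)) + (10·6 − 7·1) + (7·(-14) − (-15)·6)| = 170, so the area is 85.
Summing gcd(|Δx|,|Δy|) over the edges gives the boundary count: gcd(25,15) + gcd(3,5) + gcd(22,20) = 5+1+2 = 8.
By Pick's theorem A = I + B/2 − 1, so I = 85 − 8/2 + 1 = 82.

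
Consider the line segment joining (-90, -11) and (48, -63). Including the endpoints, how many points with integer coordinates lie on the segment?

The number of lattice points on a segment between lattice points is gcd(|Δx|,|Δy|) + 1 = gcd(138,52) + 1 = 2 + 1 = 3.

3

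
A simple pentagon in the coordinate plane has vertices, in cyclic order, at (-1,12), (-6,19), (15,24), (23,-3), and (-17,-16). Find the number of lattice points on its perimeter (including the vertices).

Along each edge there are gcd(|Δx|,|Δy|)+1 lattice points, so counting each shared vertex once the boundary has gcd(5,7) + gcd(21,5) + gcd(8,27) + gcd(40,13) + gcd(16,28) = 1+1+1+1+4 = 8.

8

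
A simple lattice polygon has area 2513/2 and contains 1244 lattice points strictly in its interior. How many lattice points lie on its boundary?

27

Pick's theorem gives A = I + B/2 − 1, so B = 2(A − I + 1) = 2(2513/2 − 1244 + 1) = 27.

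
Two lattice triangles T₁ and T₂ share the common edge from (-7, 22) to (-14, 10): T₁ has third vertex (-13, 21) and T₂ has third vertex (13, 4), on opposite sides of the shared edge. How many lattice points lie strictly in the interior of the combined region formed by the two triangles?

213

The union is the simple quadrilateral with vertices (-7, 22), (-13, 21), (-14, 10), (13, 4) in order.
Using the shoelace formula, 2A = |((-7)·21 − (-13)·22) + ((-13)·10 − (-14)·21) + ((-14)·4 − 13·10) + (13·22 − (-7)·4)| = 431, so the area is 431/2.
Summing gcd(|Δx|,|Δy|) over the edges gives the boundary count: gcd(6,1) + gcd(1,11) + gcd(27,6) + gcd(20,18) = 1+1+3+2 = 7.
By Pick's theorem I = A − B/2 + 1 = 431/2 − 7/2 + 1 = 213.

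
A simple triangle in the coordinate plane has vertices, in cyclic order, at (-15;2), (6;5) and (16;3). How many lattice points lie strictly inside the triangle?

34

The shoelace formula gives twice the area as |[(-15)·5 − 6·2] + [6·3 − 16·5] + [16·2 − (-15)·3]| = 72, so the area is 36.
Along each edge there are gcd(|Δx|,|Δy|)+1 lattice points, so counting each shared vertex once the boundary has gcd(21,3) + gcd(10,2) + gcd(31,1) = 3+2+1 = 6.
Pick's theorem gives I = A − B/2 + 1 = 36 − 6/2 + 1 = 34.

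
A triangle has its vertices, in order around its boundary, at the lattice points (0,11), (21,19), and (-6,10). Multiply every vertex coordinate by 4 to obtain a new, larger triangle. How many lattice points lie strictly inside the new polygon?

195

By the shoelace formula, twice the signed area is |(0·19 − 21·11) + (21·10 − (-6)·19) + ((-6)·11 − 0·10)| = 27, so the area is 27/2.
The number of boundary lattice points is Σ gcd(|Δx|,|Δy|) = gcd(21,8) + gcd(27,9) + gcd(6,1) = 1+9+1 = 11.
Scaling by 4 multiplies the area by 4² = 16 (so the new area is 216) and multiplies the boundary lattice-point count by 4, giving 44.
By Pick's theorem, the interior count of the dilated polygon is 216 − 44/2 + 1 = 195.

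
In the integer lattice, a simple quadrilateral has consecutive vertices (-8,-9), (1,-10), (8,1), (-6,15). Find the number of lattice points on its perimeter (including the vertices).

The number of boundary lattice points is Σ gcd(|Δx|,|Δy|) = gcd(9,1) + gcd(7,11) + gcd(14,14) + gcd(2,24) = 1+1+14+2 = 18.

18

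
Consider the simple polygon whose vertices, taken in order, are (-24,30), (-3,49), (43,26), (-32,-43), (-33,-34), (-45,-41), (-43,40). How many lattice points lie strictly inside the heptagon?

Using the shoelace formula, 2A = |((-24)·49 − (-3)·30) + ((-3)·26 − 43·49) + (43·(-43) − (-32)·26) + ((-32)·(-34) − (-33)·(-43)) + ((-33)·(-41) − (-45)·(-34)) + ((-45)·40 − (-43)·(-41)) + ((-43)·30 − (-24)·40)| = 8689, so the area is 8689/2.
Along each edge there are gcd(|Δx|,|Δy|)+1 lattice points, so counting each shared vertex once the boundary has gcd(21,19) + gcd(46,23) + gcd(75,69) + gcd(1,9) + gcd(12,7) + gcd(2,81) + gcd(19,10) = 1+23+3+1+1+1+1 = 31.
Pick's theorem gives I = A − B/2 + 1 = 8689/2 − 31/2 + 1 = 4330.

4330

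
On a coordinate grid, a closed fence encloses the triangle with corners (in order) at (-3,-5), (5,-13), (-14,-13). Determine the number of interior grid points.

63

By the shoelace formula, twice the signed area is |[(-3)·(-13) − 5·(-5)] + [5·(-13) − (-14)·(-13)] + [(-14)·(-5) − (-3)·(-13)]| = 152, so the area is 76.
The number of boundary lattice points is Σ gcd(|Δx|,|Δy|) = gcd(8,8) + gcd(19,0) + gcd(11,8) = 8+19+1 = 28.
By Pick's theorem A = I + B/2 − 1, so I = 76 − 28/2 + 1 = 63.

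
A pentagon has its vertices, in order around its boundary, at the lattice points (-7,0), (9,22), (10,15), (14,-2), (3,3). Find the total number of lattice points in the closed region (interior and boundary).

Using the shoelace formula, 2A = |[(-7)·22 − 9·0] + [9·15 − 10·22] + [10·(-2) − 14·15] + [14·3 − 3·(-2)] + [3·0 − (-7)·3]| = 400, so the area is 200.
Along each edge there are gcd(|Δx|,|Δy|)+1 lattice points, so counting each shared vertex once the boundary has gcd(16,22) + gcd(1,7) + gcd(4,17) + gcd(11,5) + gcd(10,3) = 2+1+1+1+1 = 6.
Pick's theorem gives I = A − B/2 + 1 = 200 − 6/2 + 1 = 198, so the closed region contains I + B = 198 + 6 = 204 lattice points.

204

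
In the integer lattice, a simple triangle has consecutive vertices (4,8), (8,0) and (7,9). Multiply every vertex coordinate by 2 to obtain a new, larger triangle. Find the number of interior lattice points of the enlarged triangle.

51

The shoelace formula gives twice the area as |[4·0 − 8·8] + [8·9 − 7·0] + [7·8 − 4·9]| = 28, so the area is 14.
Summing gcd(|Δx|,|Δy|) over the edges gives the boundary count: gcd(4,8) + gcd(1,9) + gcd(3,1) = 4+1+1 = 6.
Scaling by 2 multiplies the area by 2² = 4 (so the new area is 56) and multiplies the boundary lattice-point count by 2, giving 12.
By Pick's theorem, the interior count of the dilated polygon is 56 − 12/2 + 1 = 51.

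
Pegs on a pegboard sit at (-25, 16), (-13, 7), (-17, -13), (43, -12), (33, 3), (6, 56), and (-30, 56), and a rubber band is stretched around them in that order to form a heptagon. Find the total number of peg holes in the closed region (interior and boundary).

Using the shoelace formula, 2A = |((-25)·7 − (-13)·16) + ((-13)·(-13) − (-17)·7) + ((-17)·(-12) − 43·(-13)) + (43·3 − 33·(-12)) + (33·56 − 6·3) + (6·56 − (-30)·56) + ((-30)·16 − (-25)·56)| = 6375, so the area is 3187.5.
Along each edge there are gcd(|Δx|,|Δy|)+1 lattice points, so counting each shared vertex once the boundary has gcd(12,9) + gcd(4,20) + gcd(60,1) + gcd(10,15) + gcd(27,53) + gcd(36,0) + gcd(5,40) = 3+4+1+5+1+36+5 = 55.
Pick's theorem gives I = A − B/2 + 1 = 3187.5 − 55/2 + 1 = 3161, so the closed region contains I + B = 3161 + 55 = 3216 lattice points.

3216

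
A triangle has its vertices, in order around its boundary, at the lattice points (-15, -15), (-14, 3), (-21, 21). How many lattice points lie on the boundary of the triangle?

Summing gcd(|Δx|,|Δy|) over the edges gives the boundary count: gcd(1,18) + gcd(7,18) + gcd(6,36) = 1+1+6 = 8.

8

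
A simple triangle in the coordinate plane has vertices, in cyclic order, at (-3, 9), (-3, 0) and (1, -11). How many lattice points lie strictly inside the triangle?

12

By the shoelace formula, twice the signed area is |((-3)·0 − (-3)·9) + ((-3)·(-11) − 1·0) + (1·9 − (-3)·(-11))| = 36, so the area is 18.
Summing gcd(|Δx|,|Δy|) over the edges gives the boundary count: gcd(0,9) + gcd(4,11) + gcd(4,20) = 9+1+4 = 14.
By Pick's theorem A = I + B/2 − 1, so I = 18 − 14/2 + 1 = 12.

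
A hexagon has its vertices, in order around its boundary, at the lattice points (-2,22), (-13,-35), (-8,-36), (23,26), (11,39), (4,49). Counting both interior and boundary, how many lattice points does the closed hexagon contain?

Using the shoelace formula, 2A = |[(-2)·(-35) − (-13)·22] + [(-13)·(-36) − (-8)·(-35)] + [(-8)·26 − 23·(-36)] + [23·39 − 11·26] + [11·49 − 4·39] + [4·22 − (-2)·49]| = 2344, so the area is 1172.
The number of boundary lattice points is Σ gcd(|Δx|,|Δy|) = gcd(11,57) + gcd(5,1) + gcd(31,62) + gcd(12,13) + gcd(7,10) + gcd(6,27) = 1+1+31+1+1+3 = 38.
Pick's theorem gives I = A − B/2 + 1 = 1172 − 38/2 + 1 = 1154, so the closed region contains I + B = 1154 + 38 = 1192 lattice points.

1192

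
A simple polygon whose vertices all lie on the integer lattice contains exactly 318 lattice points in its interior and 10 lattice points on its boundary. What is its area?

Pick's theorem states A = I + B/2 − 1, so A = 318 + 10/2 − 1 = 322.

322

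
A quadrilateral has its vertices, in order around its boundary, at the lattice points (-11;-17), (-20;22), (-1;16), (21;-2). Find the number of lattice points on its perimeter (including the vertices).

Along each edge there are gcd(|Δx|,|Δy|)+1 lattice points, so counting each shared vertex once the boundary has gcd(9,39) + gcd(19,6) + gcd(22,18) + gcd(32,15) = 3+1+2+1 = 7.

7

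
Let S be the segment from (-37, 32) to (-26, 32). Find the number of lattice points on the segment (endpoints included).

12

The number of lattice points on a segment between lattice points is gcd(|Δx|,|Δy|) + 1 = gcd(11,0) + 1 = 11 + 1 = 12.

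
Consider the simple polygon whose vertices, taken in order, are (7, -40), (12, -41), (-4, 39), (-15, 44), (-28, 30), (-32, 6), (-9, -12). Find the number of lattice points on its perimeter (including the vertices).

28

The number of boundary lattice points is Σ gcd(|Δx|,|Δy|) = gcd(5,1) + gcd(16,80) + gcd(11,5) + gcd(13,14) + gcd(4,24) + gcd(23,18) + gcd(16,28) = 1+16+1+1+4+1+4 = 28.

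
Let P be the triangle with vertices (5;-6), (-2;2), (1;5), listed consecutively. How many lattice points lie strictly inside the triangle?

21

The shoelace formula gives twice the area as |(5·2 − (-2)·(-6)) + ((-2)·5 − 1·2) + (1·(-6) − 5·5)| = 45, so the area is 22.5.
Summing gcd(|Δx|,|Δy|) over the edges gives the boundary count: gcd(7,8) + gcd(3,3) + gcd(4,11) = 1+3+1 = 5.
By Pick's theorem A = I + B/2 − 1, so I = 22.5 − 5/2 + 1 = 21.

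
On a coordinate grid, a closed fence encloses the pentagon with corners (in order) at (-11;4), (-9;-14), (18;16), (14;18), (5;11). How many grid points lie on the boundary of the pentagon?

The number of boundary lattice points is Σ gcd(|Δx|,|Δy|) = gcd(2,18) + gcd(27,30) + gcd(4,2) + gcd(9,7) + gcd(16,7) = 2+3+2+1+1 = 9.

9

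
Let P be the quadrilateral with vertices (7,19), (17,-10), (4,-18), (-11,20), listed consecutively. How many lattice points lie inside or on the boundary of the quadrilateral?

The shoelace formula gives twice the area as |(7·(-10) − 17·19) + (17·(-18) − 4·(-10)) + (4·20 − (-11)·(-18)) + ((-11)·19 − 7·20)| = 1126, so the area is 563.
Summing gcd(|Δx|,|Δy|) over the edges gives the boundary count: gcd(10,29) + gcd(13,8) + gcd(15,38) + gcd(18,1) = 1+1+1+1 = 4.
Pick's theorem gives I = A − B/2 + 1 = 563 − 4/2 + 1 = 562, so the closed region contains I + B = 562 + 4 = 566 lattice points.

566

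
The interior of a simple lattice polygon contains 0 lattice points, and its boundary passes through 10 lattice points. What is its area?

4

Pick's theorem states A = I + B/2 − 1, so A = 0 + 10/2 − 1 = 4.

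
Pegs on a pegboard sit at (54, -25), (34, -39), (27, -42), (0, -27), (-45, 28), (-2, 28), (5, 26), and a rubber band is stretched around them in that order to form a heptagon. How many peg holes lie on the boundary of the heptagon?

The number of boundary lattice points is Σ gcd(|Δx|,|Δy|) = gcd(20,14) + gcd(7,3) + gcd(27,15) + gcd(45,55) + gcd(43,0) + gcd(7,2) + gcd(49,51) = 2+1+3+5+43+1+1 = 56.

56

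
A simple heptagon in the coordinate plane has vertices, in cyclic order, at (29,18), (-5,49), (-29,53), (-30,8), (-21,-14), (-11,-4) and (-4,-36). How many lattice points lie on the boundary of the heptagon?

Along each edge there are gcd(|Δx|,|Δy|)+1 lattice points, so counting each shared vertex once the boundary has gcd(34,31) + gcd(24,4) + gcd(1,45) + gcd(9,22) + gcd(10,10) + gcd(7,32) + gcd(33,54) = 1+4+1+1+10+1+3 = 21.

21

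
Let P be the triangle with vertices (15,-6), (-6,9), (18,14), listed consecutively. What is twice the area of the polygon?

465

By the shoelace formula, twice the signed area is |[15·9 − (-6)·(-6)] + [(-6)·14 − 18·9] + [18·(-6) − 15·14]| = 465, so the area is 232.5.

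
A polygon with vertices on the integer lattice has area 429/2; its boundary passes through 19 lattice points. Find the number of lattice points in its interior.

From Pick's theorem, I = A − B/2 + 1 = 429/2 − 19/2 + 1 = 206.

206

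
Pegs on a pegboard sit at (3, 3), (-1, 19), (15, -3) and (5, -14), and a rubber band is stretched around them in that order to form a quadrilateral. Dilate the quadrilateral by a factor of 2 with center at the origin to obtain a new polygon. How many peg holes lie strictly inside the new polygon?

713

By the shoelace formula, twice the signed area is |(3·19 − (-1)·3) + ((-1)·(-3) − 15·19) + (15·(-14) − 5·(-3)) + (5·3 − 3·(-14))| = 360, so the area is 180.
Along each edge there are gcd(|Δx|,|Δy|)+1 lattice points, so counting each shared vertex once the boundary has gcd(4,16) + gcd(16,22) + gcd(10,11) + gcd(2,17) = 4+2+1+1 = 8.
Scaling by 2 multiplies the area by 2² = 4 (so the new area is 720) and multiplies the boundary lattice-point count by 2, giving 16.
By Pick's theorem, the interior count of the dilated polygon is 720 − 16/2 + 1 = 713.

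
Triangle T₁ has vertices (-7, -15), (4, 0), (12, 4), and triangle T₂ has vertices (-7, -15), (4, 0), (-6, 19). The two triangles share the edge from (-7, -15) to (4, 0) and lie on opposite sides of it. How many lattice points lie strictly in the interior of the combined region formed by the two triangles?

The union is the simple quadrilateral with vertices (-7, -15), (12, 4), (4, 0), (-6, 19) in order.
By the shoelace formula, twice the signed area is |((-7)·4 − 12·(-15)) + (12·0 − 4·4) + (4·19 − (-6)·0) + ((-6)·(-15) − (-7)·19)| = 435, so the area is 435/2.
Along each edge there are gcd(|Δx|,|Δy|)+1 lattice points, so counting each shared vertex once the boundary has gcd(19,19) + gcd(8,4) + gcd(10,19) + gcd(1,34) = 19+4+1+1 = 25.
By Pick's theorem I = A − B/2 + 1 = 435/2 − 25/2 + 1 = 206.

206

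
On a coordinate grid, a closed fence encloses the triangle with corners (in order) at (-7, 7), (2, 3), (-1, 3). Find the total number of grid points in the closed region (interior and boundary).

10

By the shoelace formula, twice the signed area is |((-7)·3 − 2·7) + (2·3 − (-1)·3) + ((-1)·7 − (-7)·3)| = 12, so the area is 6.
The number of boundary lattice points is Σ gcd(|Δx|,|Δy|) = gcd(9,4) + gcd(3,0) + gcd(6,4) = 1+3+2 = 6.
Pick's theorem gives I = A − B/2 + 1 = 6 − 6/2 + 1 = 4, so the closed region contains I + B = 4 + 6 = 10 lattice points.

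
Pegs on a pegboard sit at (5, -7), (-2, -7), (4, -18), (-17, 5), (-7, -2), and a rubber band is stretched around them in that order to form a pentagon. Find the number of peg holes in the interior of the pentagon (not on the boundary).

67

Using the shoelace formula, 2A = |(5·(-7) − (-2)·(-7)) + ((-2)·(-18) − 4·(-7)) + (4·5 − (-17)·(-18)) + ((-17)·(-2) − (-7)·5) + ((-7)·(-7) − 5·(-2))| = 143, so the area is 143/2.
Along each edge there are gcd(|Δx|,|Δy|)+1 lattice points, so counting each shared vertex once the boundary has gcd(7,0) + gcd(6,11) + gcd(21,23) + gcd(10,7) + gcd(12,5) = 7+1+1+1+1 = 11.
Pick's theorem gives I = A − B/2 + 1 = 143/2 − 11/2 + 1 = 67.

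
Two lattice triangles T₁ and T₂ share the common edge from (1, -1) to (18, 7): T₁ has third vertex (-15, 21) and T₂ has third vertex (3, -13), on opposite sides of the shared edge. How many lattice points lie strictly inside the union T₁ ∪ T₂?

The union is the simple quadrilateral with vertices (1, -1), (-15, 21), (18, 7), (3, -13) in order.
By the shoelace formula, twice the signed area is |(1·21 − (-15)·(-1)) + ((-15)·7 − 18·21) + (18·(-13) − 3·7) + (3·(-1) − 1·(-13))| = 722, so the area is 361.
Summing gcd(|Δx|,|Δy|) over the edges gives the boundary count: gcd(16,22) + gcd(33,14) + gcd(15,20) + gcd(2,12) = 2+1+5+2 = 10.
By Pick's theorem I = A − B/2 + 1 = 361 − 10/2 + 1 = 357.

357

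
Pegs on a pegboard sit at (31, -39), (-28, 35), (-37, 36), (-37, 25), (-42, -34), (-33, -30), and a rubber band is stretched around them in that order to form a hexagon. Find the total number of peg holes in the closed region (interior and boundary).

2684

By the shoelace formula, twice the signed area is |(31·35 − (-28)·(-39)) + ((-28)·36 − (-37)·35) + ((-37)·25 − (-37)·36) + ((-37)·(-34) − (-42)·25) + ((-42)·(-30) − (-33)·(-34)) + ((-33)·(-39) − 31·(-30))| = 5350, so the area is 2675.
Along each edge there are gcd(|Δx|,|Δy|)+1 lattice points, so counting each shared vertex once the boundary has gcd(59,74) + gcd(9,1) + gcd(0,11) + gcd(5,59) + gcd(9,4) + gcd(64,9) = 1+1+11+1+1+1 = 16.
Pick's theorem gives I = A − B/2 + 1 = 2675 − 16/2 + 1 = 2668, so the closed region contains I + B = 2668 + 16 = 2684 lattice points.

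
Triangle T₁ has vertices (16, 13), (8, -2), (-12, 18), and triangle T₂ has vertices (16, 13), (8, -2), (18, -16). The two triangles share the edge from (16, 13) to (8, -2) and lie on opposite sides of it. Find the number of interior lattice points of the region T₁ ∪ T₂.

The union is the simple quadrilateral with vertices (16, 13), (-12, 18), (8, -2), (18, -16) in order.
The shoelace formula gives twice the area as |(16·18 − (-12)·13) + ((-12)·(-2) − 8·18) + (8·(-16) − 18·(-2)) + (18·13 − 16·(-16))| = 722, so the area is 361.
Along each edge there are gcd(|Δx|,|Δy|)+1 lattice points, so counting each shared vertex once the boundary has gcd(28,5) + gcd(20,20) + gcd(10,14) + gcd(2,29) = 1+20+2+1 = 24.
By Pick's theorem I = A − B/2 + 1 = 361 − 24/2 + 1 = 350.

350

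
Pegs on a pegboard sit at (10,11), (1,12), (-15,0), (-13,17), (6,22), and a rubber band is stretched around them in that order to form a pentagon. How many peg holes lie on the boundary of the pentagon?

8

Summing gcd(|Δx|,|Δy|) over the edges gives the boundary count: gcd(9,1) + gcd(16,12) + gcd(2,17) + gcd(19,5) + gcd(4,11) = 1+4+1+1+1 = 8.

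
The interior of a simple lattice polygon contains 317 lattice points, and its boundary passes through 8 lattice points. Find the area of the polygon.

Pick's theorem states A = I + B/2 − 1, so A = 317 + 8/2 − 1 = 320.

320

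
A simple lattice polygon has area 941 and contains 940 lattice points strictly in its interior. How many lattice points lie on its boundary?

Pick's theorem gives A = I + B/2 − 1, so B = 2(A − I + 1) = 2(941 − 940 + 1) = 4.

4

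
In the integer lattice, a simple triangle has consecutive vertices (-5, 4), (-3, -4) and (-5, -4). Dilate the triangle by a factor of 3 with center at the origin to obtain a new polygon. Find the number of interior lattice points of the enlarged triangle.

55

By the shoelace formula, twice the signed area is |((-5)·(-4) − (-3)·4) + ((-3)·(-4) − (-5)·(-4)) + ((-5)·4 − (-5)·(-4))| = 16, so the area is 8.
Summing gcd(|Δx|,|Δy|) over the edges gives the boundary count: gcd(2,8) + gcd(2,0) + gcd(0,8) = 2+2+8 = 12.
Scaling by 3 multiplies the area by 3² = 9 (so the new area is 72) and multiplies the boundary lattice-point count by 3, giving 36.
By Pick's theorem, the interior count of the dilated polygon is 72 − 36/2 + 1 = 55.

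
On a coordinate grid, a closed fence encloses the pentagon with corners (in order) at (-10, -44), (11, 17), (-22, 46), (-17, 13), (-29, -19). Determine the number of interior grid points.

1735

By the shoelace formula, twice the signed area is |[(-10)·17 − 11·(-44)] + [11·46 − (-22)·17] + [(-22)·13 − (-17)·46] + [(-17)·(-19) − (-29)·13] + [(-29)·(-44) − (-10)·(-19)]| = 3476, so the area is 1738.
The number of boundary lattice points is Σ gcd(|Δx|,|Δy|) = gcd(21,61) + gcd(33,29) + gcd(5,33) + gcd(12,32) + gcd(19,25) = 1+1+1+4+1 = 8.
By Pick's theorem A = I + B/2 − 1, so I = 1738 − 8/2 + 1 = 1735.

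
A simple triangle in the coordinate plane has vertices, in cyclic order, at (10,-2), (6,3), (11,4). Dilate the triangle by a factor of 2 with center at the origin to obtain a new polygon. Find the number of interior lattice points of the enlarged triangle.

56

Using the shoelace formula, 2A = |(10·3 − 6·(-2)) + (6·4 − 11·3) + (11·(-2) − 10·4)| = 29, so the area is 14.5.
The number of boundary lattice points is Σ gcd(|Δx|,|Δy|) = gcd(4,5) + gcd(5,1) + gcd(1,6) = 1+1+1 = 3.
Scaling by 2 multiplies the area by 2² = 4 (so the new area is 58) and multiplies the boundary lattice-point count by 2, giving 6.
By Pick's theorem, the interior count of the dilated polygon is 58 − 6/2 + 1 = 56.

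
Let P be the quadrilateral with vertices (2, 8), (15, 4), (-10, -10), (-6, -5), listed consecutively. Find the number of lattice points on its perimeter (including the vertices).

Summing gcd(|Δx|,|Δy|) over the edges gives the boundary count: gcd(13,4) + gcd(25,14) + gcd(4,5) + gcd(8,13) = 1+1+1+1 = 4.

4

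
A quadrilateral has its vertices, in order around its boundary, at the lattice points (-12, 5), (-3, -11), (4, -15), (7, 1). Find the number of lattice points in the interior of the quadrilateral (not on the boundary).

By the shoelace formula, twice the signed area is |((-12)·(-11) − (-3)·5) + ((-3)·(-15) − 4·(-11)) + (4·1 − 7·(-15)) + (7·5 − (-12)·1)| = 392, so the area is 196.
Along each edge there are gcd(|Δx|,|Δy|)+1 lattice points, so counting each shared vertex once the boundary has gcd(9,16) + gcd(7,4) + gcd(3,16) + gcd(19,4) = 1+1+1+1 = 4.
Pick's theorem gives I = A − B/2 + 1 = 196 − 4/2 + 1 = 195.

195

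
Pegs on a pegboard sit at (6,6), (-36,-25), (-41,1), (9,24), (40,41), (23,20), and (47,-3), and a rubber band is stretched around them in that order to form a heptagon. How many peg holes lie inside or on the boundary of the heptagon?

Using the shoelace formula, 2A = |(6·(-25) − (-36)·6) + ((-36)·1 − (-41)·(-25)) + ((-41)·24 − 9·1) + (9·41 − 40·24) + (40·20 − 23·41) + (23·(-3) − 47·20) + (47·6 − 6·(-3))| = 3431, so the area is 1715.5.
Summing gcd(|Δx|,|Δy|) over the edges gives the boundary count: gcd(42,31) + gcd(5,26) + gcd(50,23) + gcd(31,17) + gcd(17,21) + gcd(24,23) + gcd(41,9) = 1+1+1+1+1+1+1 = 7.
Pick's theorem gives I = A − B/2 + 1 = 1715.5 − 7/2 + 1 = 1713, so the closed region contains I + B = 1713 + 7 = 1720 lattice points.

1720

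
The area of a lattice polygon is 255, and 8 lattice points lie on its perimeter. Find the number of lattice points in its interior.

252

From Pick's theorem, I = A − B/2 + 1 = 255 − 8/2 + 1 = 252.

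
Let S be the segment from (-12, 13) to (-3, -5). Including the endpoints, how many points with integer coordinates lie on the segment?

10

The number of lattice points on a segment between lattice points is gcd(|Δx|,|Δy|) + 1 = gcd(9,18) + 1 = 9 + 1 = 10.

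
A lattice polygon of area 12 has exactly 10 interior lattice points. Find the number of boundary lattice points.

6

Pick's theorem gives A = I + B/2 − 1, so B = 2(A − I + 1) = 2(12 − 10 + 1) = 6.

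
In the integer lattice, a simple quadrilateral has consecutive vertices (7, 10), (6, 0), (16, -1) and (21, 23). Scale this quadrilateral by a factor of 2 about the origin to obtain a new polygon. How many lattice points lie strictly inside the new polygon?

Using the shoelace formula, 2A = |[7·0 − 6·10] + [6·(-1) − 16·0] + [16·23 − 21·(-1)] + [21·10 − 7·23]| = 372, so the area is 186.
Along each edge there are gcd(|Δx|,|Δy|)+1 lattice points, so counting each shared vertex once the boundary has gcd(1,10) + gcd(10,1) + gcd(5,24) + gcd(14,13) = 1+1+1+1 = 4.
Scaling by 2 multiplies the area by 2² = 4 (so the new area is 744) and multiplies the boundary lattice-point count by 2, giving 8.
By Pick's theorem, the interior count of the dilated polygon is 744 − 8/2 + 1 = 741.

741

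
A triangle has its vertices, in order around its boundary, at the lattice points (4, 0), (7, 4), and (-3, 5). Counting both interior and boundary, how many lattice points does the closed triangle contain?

24

Using the shoelace formula, 2A = |[4·4 − 7·0] + [7·5 − (-3)·4] + [(-3)·0 − 4·5]| = 43, so the area is 43/2.
The number of boundary lattice points is Σ gcd(|Δx|,|Δy|) = gcd(3,4) + gcd(10,1) + gcd(7,5) = 1+1+1 = 3.
Pick's theorem gives I = A − B/2 + 1 = 43/2 − 3/2 + 1 = 21, so the closed region contains I + B = 21 + 3 = 24 lattice points.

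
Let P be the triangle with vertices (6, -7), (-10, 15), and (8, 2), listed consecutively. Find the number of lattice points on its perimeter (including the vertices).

4

The number of boundary lattice points is Σ gcd(|Δx|,|Δy|) = gcd(16,22) + gcd(18,13) + gcd(2,9) = 2+1+1 = 4.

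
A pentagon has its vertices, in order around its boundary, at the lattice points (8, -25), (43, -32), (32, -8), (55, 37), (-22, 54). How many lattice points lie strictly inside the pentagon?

3508

Using the shoelace formula, 2A = |[8·(-32) − 43·(-25)] + [43·(-8) − 32·(-32)] + [32·37 − 55·(-8)] + [55·54 − (-22)·37] + [(-22)·(-25) − 8·54]| = 7025, so the area is 7025/2.
Along each edge there are gcd(|Δx|,|Δy|)+1 lattice points, so counting each shared vertex once the boundary has gcd(35,7) + gcd(11,24) + gcd(23,45) + gcd(77,17) + gcd(30,79) = 7+1+1+1+1 = 11.
By Pick's theorem A = I + B/2 − 1, so I = 7025/2 − 11/2 + 1 = 3508.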